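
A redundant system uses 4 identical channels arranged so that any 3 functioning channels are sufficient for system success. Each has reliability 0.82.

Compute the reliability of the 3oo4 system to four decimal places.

R = Σ_{i=3}^{4} C(4,i) p^i (1−p)^{4−i} with p = 0.82
C(4,3)·0.82^3·0.18^1 = 0.396985
C(4,4)·0.82^4·0.18^0 = 0.452122
Sum = 0.8491

0.8491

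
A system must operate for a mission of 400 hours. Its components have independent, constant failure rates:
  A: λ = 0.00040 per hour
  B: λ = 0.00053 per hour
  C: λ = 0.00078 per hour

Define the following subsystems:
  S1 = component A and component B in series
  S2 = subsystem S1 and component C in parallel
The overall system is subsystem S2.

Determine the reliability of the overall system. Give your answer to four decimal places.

0.9167

R(A) = exp(−0.00040 × 400) = 0.852144
R(B) = exp(−0.00053 × 400) = 0.808965
R(C) = exp(−0.00078 × 400) = 0.731982
Series (A and B): 0.852144 × 0.808965 = 0.689355
Parallel ([0.689355] and C): 1 − (1 − 0.689355)(1 − 0.731982) = 0.9167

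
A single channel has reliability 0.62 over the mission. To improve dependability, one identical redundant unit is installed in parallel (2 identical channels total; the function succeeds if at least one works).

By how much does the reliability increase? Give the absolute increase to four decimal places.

0.2356

R_before = 0.62
R_after = 1 − (1 − 0.62)^2 = 0.8556
ΔR = 0.8556 − 0.62 = 0.2356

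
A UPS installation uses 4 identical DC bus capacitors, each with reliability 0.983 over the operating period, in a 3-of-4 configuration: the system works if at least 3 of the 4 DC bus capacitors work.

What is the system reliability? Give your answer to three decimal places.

0.998

R = Σ_{i=3}^{4} C(4,i) p^i (1−p)^{4−i} with p = 0.983
C(4,3)·0.983^3·0.017^1 = 0.06459
C(4,4)·0.983^4·0.017^0 = 0.93371
Sum = 0.998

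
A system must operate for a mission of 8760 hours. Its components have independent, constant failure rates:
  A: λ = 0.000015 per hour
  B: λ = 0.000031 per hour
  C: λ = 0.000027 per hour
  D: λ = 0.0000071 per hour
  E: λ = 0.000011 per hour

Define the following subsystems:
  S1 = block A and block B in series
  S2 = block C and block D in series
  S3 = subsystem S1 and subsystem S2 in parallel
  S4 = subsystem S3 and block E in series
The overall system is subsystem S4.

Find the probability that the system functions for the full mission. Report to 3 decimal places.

0.830

R(A) = exp(−0.000015 × 8760) = 0.87687
R(B) = exp(−0.000031 × 8760) = 0.76219
R(C) = exp(−0.000027 × 8760) = 0.78937
R(D) = exp(−0.0000071 × 8760) = 0.93970
R(E) = exp(−0.000011 × 8760) = 0.90814
Series (A and B): 0.87687 × 0.76219 = 0.66834
Series (C and D): 0.78937 × 0.93970 = 0.74177
Parallel ([0.66834] and [0.74177]): 1 − (1 − 0.66834)(1 − 0.74177) = 0.91436
Series ([0.91436] and E): 0.91436 × 0.90814 = 0.830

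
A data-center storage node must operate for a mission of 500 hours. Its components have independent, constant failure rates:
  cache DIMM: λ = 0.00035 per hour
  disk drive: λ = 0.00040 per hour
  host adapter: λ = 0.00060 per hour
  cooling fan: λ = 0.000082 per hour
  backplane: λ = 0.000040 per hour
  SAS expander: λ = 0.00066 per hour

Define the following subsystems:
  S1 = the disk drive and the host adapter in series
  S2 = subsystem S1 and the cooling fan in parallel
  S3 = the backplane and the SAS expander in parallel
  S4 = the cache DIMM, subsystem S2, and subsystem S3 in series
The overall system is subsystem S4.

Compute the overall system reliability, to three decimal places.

R(cache DIMM) = exp(−0.00035 × 500) = 0.83946
R(disk drive) = exp(−0.00040 × 500) = 0.81873
R(host adapter) = exp(−0.00060 × 500) = 0.74082
R(cooling fan) = exp(−0.000082 × 500) = 0.95983
R(backplane) = exp(−0.000040 × 500) = 0.98020
R(SAS expander) = exp(−0.00066 × 500) = 0.71892
Series (disk drive and host adapter): 0.81873 × 0.74082 = 0.60653
Parallel ([0.60653] and cooling fan): 1 − (1 − 0.60653)(1 − 0.95983) = 0.98419
Parallel (backplane and SAS expander): 1 − (1 − 0.98020)(1 − 0.71892) = 0.99443
Series (cache DIMM, [0.98419], and [0.99443]): 0.83946 × 0.98419 × 0.99443 = 0.822

0.822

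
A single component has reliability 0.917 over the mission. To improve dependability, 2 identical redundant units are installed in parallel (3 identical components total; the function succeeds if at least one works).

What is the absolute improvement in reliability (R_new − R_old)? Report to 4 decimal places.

R_before = 0.917
R_after = 1 − (1 − 0.917)^3 = 0.9994
ΔR = 0.9994 − 0.917 = 0.0824

0.0824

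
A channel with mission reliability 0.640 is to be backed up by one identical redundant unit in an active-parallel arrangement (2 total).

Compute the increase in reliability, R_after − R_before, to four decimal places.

R_before = 0.640
R_after = 1 − (1 − 0.640)^2 = 0.8704
ΔR = 0.8704 − 0.640 = 0.2304

0.2304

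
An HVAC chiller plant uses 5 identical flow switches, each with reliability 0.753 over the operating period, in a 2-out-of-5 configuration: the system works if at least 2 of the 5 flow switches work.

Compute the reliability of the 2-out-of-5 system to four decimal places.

0.9851

R = Σ_{i=2}^{5} C(5,i) p^i (1−p)^{5−i} with p = 0.753
C(5,2)·0.753^2·0.247^3 = 0.085444
C(5,3)·0.753^3·0.247^2 = 0.260483
C(5,4)·0.753^4·0.247^1 = 0.397052
C(5,5)·0.753^5·0.247^0 = 0.242089
Sum = 0.9851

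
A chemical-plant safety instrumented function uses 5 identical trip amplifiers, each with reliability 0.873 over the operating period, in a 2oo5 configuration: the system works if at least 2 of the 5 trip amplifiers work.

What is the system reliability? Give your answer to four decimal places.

0.9988

R = Σ_{i=2}^{5} C(5,i) p^i (1−p)^{5−i} with p = 0.873
C(5,2)·0.873^2·0.127^3 = 0.015611
C(5,3)·0.873^3·0.127^2 = 0.107312
C(5,4)·0.873^4·0.127^1 = 0.368834
C(5,5)·0.873^5·0.127^0 = 0.507074
Sum = 0.9988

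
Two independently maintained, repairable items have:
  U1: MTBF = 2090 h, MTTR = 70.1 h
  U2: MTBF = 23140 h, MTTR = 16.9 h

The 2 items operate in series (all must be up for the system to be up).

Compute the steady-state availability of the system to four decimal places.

A(U1) = MTBF/(MTBF+MTTR) = 2090/(2090+70.1) = 0.967548
A(U2) = MTBF/(MTBF+MTTR) = 23140/(23140+16.9) = 0.999270
Series availability: 0.967548 × 0.999270 = 0.9668

0.9668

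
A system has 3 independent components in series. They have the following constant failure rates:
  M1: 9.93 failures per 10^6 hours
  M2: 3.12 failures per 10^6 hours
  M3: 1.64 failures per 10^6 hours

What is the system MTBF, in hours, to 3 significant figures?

68100

Series of exponential components: λ_sys = Σ λ_i
λ_sys = 0.00000993 + 0.00000312 + 0.00000164 = 1.4690e-05 /h
MTBF = 1 / λ_sys = 68100 h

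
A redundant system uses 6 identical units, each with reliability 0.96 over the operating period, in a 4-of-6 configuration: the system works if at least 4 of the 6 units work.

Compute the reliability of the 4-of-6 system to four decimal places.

0.9988

R = Σ_{i=4}^{6} C(6,i) p^i (1−p)^{6−i} with p = 0.96
C(6,4)·0.96^4·0.04^2 = 0.020384
C(6,5)·0.96^5·0.04^1 = 0.195689
C(6,6)·0.96^6·0.04^0 = 0.782758
Sum = 0.9988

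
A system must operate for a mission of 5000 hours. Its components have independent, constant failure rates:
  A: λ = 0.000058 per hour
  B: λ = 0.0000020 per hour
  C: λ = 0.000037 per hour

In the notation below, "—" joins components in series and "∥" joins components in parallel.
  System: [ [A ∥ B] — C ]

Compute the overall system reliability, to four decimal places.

R(A) = exp(−0.000058 × 5000) = 0.748264
R(B) = exp(−0.0000020 × 5000) = 0.990050
R(C) = exp(−0.000037 × 5000) = 0.831104
Parallel (A and B): 1 − (1 − 0.748264)(1 − 0.990050) = 0.997495
Series ([0.997495] and C): 0.997495 × 0.831104 = 0.8290

0.8290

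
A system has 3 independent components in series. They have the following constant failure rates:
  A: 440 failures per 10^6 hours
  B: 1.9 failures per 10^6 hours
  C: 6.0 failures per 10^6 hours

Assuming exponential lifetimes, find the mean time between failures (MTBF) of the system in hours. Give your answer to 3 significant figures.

Series of exponential components: λ_sys = Σ λ_i
λ_sys = 0.00044 + 0.0000019 + 0.0000060 = 4.4790e-04 /h
MTBF = 1 / λ_sys = 2230 h

2230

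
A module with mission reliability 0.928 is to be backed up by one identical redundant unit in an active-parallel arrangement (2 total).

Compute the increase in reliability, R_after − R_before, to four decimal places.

R_before = 0.928
R_after = 1 − (1 − 0.928)^2 = 0.9948
ΔR = 0.9948 − 0.928 = 0.0668

0.0668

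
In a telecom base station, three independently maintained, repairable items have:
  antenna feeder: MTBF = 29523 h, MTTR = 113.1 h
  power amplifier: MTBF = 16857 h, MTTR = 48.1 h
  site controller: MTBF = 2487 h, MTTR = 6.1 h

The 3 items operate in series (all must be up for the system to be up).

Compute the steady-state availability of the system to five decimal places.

A(antenna feeder) = MTBF/(MTBF+MTTR) = 29523/(29523+113.1) = 0.996184
A(power amplifier) = MTBF/(MTBF+MTTR) = 16857/(16857+48.1) = 0.997155
A(site controller) = MTBF/(MTBF+MTTR) = 2487/(2487+6.1) = 0.997553
Series availability: 0.996184 × 0.997155 × 0.997553 = 0.99092

0.99092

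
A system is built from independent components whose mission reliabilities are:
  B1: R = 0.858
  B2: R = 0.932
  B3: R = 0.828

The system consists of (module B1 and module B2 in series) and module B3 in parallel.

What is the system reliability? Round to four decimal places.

Series (B1 and B2): 0.858000 × 0.932000 = 0.799656
Parallel ([0.799656] and B3): 1 − (1 − 0.799656)(1 − 0.828000) = 0.9655

0.9655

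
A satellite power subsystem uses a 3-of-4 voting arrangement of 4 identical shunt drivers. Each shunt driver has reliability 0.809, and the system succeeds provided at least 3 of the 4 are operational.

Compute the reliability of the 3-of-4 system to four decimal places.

0.8329

R = Σ_{i=3}^{4} C(4,i) p^i (1−p)^{4−i} with p = 0.809
C(4,3)·0.809^3·0.191^1 = 0.404519
C(4,4)·0.809^4·0.191^0 = 0.428345
Sum = 0.8329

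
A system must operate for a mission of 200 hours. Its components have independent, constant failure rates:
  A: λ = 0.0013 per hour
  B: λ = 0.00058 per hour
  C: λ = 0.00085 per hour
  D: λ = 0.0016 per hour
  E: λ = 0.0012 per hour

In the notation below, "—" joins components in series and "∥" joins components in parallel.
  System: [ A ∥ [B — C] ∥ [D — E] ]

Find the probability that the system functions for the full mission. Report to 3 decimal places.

0.976

R(A) = exp(−0.0013 × 200) = 0.77105
R(B) = exp(−0.00058 × 200) = 0.89048
R(C) = exp(−0.00085 × 200) = 0.84366
R(D) = exp(−0.0016 × 200) = 0.72615
R(E) = exp(−0.0012 × 200) = 0.78663
Series (B and C): 0.89048 × 0.84366 = 0.75126
Series (D and E): 0.72615 × 0.78663 = 0.57121
Parallel (A, [0.75126], and [0.57121]): 1 − (1 − 0.77105)(1 − 0.75126)(1 − 0.57121) = 0.976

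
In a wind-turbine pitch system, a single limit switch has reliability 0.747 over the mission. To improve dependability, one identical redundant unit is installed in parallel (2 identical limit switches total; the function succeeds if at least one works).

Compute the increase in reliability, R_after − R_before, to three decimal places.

0.189

R_before = 0.747
R_after = 1 − (1 − 0.747)^2 = 0.936
ΔR = 0.936 − 0.747 = 0.189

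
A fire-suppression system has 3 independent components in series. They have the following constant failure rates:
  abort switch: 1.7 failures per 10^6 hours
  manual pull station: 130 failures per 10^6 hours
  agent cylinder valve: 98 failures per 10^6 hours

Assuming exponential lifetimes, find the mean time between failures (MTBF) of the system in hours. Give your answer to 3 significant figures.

Series of exponential components: λ_sys = Σ λ_i
λ_sys = 0.0000017 + 0.00013 + 0.000098 = 2.2970e-04 /h
MTBF = 1 / λ_sys = 4350 h

4350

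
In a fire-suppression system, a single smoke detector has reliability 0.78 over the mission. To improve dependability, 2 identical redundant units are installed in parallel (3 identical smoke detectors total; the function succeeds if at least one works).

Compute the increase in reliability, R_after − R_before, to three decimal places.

0.209

R_before = 0.78
R_after = 1 − (1 − 0.78)^3 = 0.989
ΔR = 0.989 − 0.78 = 0.209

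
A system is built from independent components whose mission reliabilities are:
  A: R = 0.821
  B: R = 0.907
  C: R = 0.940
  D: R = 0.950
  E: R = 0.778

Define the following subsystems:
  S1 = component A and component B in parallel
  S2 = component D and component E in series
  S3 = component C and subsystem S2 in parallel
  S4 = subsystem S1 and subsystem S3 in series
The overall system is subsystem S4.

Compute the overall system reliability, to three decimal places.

Parallel (A and B): 1 − (1 − 0.82100)(1 − 0.90700) = 0.98335
Series (D and E): 0.95000 × 0.77800 = 0.73910
Parallel (C and [0.73910]): 1 − (1 − 0.94000)(1 − 0.73910) = 0.98435
Series ([0.98335] and [0.98435]): 0.98335 × 0.98435 = 0.968

0.968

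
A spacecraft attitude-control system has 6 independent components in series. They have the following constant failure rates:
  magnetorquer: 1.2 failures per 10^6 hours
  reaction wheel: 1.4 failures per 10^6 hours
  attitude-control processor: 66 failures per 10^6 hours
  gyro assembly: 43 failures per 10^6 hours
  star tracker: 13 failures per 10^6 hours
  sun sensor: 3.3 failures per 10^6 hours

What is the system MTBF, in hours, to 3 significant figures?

7820

Series of exponential components: λ_sys = Σ λ_i
λ_sys = 0.0000012 + 0.0000014 + 0.000066 + 0.000043 + 0.000013 + 0.0000033 = 1.2790e-04 /h
MTBF = 1 / λ_sys = 7820 h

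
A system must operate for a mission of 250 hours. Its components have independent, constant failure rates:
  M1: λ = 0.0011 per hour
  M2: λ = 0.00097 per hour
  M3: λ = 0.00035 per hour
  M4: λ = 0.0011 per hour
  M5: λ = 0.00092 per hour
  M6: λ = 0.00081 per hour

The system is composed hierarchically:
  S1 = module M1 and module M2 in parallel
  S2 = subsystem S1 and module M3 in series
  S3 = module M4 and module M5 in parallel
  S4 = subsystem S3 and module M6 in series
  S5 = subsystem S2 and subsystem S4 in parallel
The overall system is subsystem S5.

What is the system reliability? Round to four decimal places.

0.9707

R(M1) = exp(−0.0011 × 250) = 0.759572
R(M2) = exp(−0.00097 × 250) = 0.784664
R(M3) = exp(−0.00035 × 250) = 0.916219
R(M4) = exp(−0.0011 × 250) = 0.759572
R(M5) = exp(−0.00092 × 250) = 0.794534
R(M6) = exp(−0.00081 × 250) = 0.816686
Parallel (M1 and M2): 1 − (1 − 0.759572)(1 − 0.784664) = 0.948227
Series ([0.948227] and M3): 0.948227 × 0.916219 = 0.868784
Parallel (M4 and M5): 1 − (1 − 0.759572)(1 − 0.794534) = 0.950600
Series ([0.950600] and M6): 0.950600 × 0.816686 = 0.776342
Parallel ([0.868784] and [0.776342]): 1 − (1 − 0.868784)(1 − 0.776342) = 0.9707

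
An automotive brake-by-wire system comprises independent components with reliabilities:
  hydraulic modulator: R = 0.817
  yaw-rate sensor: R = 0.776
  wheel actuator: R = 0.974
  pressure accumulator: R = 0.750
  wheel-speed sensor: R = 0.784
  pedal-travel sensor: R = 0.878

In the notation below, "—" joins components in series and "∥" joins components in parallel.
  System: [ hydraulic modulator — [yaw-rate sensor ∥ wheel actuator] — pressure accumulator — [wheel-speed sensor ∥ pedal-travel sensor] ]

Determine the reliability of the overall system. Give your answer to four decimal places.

0.5931

Parallel (yaw-rate sensor and wheel actuator): 1 − (1 − 0.776000)(1 − 0.974000) = 0.994176
Parallel (wheel-speed sensor and pedal-travel sensor): 1 − (1 − 0.784000)(1 − 0.878000) = 0.973648
Series (hydraulic modulator, [0.994176], pressure accumulator, and [0.973648]): 0.817000 × 0.994176 × 0.750000 × 0.973648 = 0.5931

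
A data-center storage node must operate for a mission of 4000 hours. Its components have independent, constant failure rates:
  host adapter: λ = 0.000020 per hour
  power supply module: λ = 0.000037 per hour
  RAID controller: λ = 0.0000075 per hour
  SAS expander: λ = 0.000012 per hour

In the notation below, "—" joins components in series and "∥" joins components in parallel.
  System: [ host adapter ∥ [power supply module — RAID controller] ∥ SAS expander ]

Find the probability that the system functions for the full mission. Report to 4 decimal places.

R(host adapter) = exp(−0.000020 × 4000) = 0.923116
R(power supply module) = exp(−0.000037 × 4000) = 0.862431
R(RAID controller) = exp(−0.0000075 × 4000) = 0.970446
R(SAS expander) = exp(−0.000012 × 4000) = 0.953134
Series (power supply module and RAID controller): 0.862431 × 0.970446 = 0.836943
Parallel (host adapter, [0.836943], and SAS expander): 1 − (1 − 0.923116)(1 − 0.836943)(1 − 0.953134) = 0.9994

0.9994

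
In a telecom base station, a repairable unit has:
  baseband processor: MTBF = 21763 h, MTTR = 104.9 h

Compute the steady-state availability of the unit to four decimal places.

A(baseband processor) = MTBF/(MTBF+MTTR) = 21763/(21763+104.9) = 0.9952

0.9952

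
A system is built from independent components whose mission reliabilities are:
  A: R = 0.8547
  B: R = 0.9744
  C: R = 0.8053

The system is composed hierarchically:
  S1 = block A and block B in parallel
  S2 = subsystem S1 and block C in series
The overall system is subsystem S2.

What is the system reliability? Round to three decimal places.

0.802

Parallel (A and B): 1 − (1 − 0.85470)(1 − 0.97440) = 0.99628
Series ([0.99628] and C): 0.99628 × 0.80530 = 0.802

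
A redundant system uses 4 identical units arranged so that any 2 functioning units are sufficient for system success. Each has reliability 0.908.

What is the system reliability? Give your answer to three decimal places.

R = Σ_{i=2}^{4} C(4,i) p^i (1−p)^{4−i} with p = 0.908
C(4,2)·0.908^2·0.092^2 = 0.04187
C(4,3)·0.908^3·0.092^1 = 0.27549
C(4,4)·0.908^4·0.092^0 = 0.67974
Sum = 0.997

0.997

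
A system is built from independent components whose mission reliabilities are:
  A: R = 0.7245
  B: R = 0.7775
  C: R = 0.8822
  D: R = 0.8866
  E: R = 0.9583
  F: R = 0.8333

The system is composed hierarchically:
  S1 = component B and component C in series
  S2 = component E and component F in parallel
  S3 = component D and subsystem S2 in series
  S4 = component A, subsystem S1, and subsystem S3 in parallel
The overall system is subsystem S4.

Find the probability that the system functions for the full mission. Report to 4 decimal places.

0.9897

Series (B and C): 0.777500 × 0.882200 = 0.685911
Parallel (E and F): 1 − (1 − 0.958300)(1 − 0.833300) = 0.993049
Series (D and [0.993049]): 0.886600 × 0.993049 = 0.880437
Parallel (A, [0.685911], and [0.880437]): 1 − (1 − 0.724500)(1 − 0.685911)(1 − 0.880437) = 0.9897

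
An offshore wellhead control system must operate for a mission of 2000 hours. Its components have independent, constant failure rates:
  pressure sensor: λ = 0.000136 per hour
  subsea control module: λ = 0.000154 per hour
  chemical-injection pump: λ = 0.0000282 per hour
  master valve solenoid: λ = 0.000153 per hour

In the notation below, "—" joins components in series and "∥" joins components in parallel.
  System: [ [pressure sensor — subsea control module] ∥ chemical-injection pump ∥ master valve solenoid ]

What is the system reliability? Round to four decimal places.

0.9936

R(pressure sensor) = exp(−0.000136 × 2000) = 0.761854
R(subsea control module) = exp(−0.000154 × 2000) = 0.734915
R(chemical-injection pump) = exp(−0.0000282 × 2000) = 0.945161
R(master valve solenoid) = exp(−0.000153 × 2000) = 0.736387
Series (pressure sensor and subsea control module): 0.761854 × 0.734915 = 0.559898
Parallel ([0.559898], chemical-injection pump, and master valve solenoid): 1 − (1 − 0.559898)(1 − 0.945161)(1 − 0.736387) = 0.9936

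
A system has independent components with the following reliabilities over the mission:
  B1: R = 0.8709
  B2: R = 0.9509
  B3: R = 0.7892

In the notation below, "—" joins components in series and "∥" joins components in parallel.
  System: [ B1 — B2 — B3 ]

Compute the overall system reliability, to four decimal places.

Series (B1, B2, and B3): 0.870900 × 0.950900 × 0.789200 = 0.6536

0.6536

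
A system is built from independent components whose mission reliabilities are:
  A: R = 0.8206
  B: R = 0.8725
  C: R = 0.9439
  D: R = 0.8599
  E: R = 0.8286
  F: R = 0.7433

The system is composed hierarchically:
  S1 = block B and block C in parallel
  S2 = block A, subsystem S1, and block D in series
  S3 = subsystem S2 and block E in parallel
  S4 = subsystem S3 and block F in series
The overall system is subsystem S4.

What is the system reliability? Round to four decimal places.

0.7052

Parallel (B and C): 1 − (1 − 0.872500)(1 − 0.943900) = 0.992847
Series (A, [0.992847], and D): 0.820600 × 0.992847 × 0.859900 = 0.700587
Parallel ([0.700587] and E): 1 − (1 − 0.700587)(1 − 0.828600) = 0.948681
Series ([0.948681] and F): 0.948681 × 0.743300 = 0.7052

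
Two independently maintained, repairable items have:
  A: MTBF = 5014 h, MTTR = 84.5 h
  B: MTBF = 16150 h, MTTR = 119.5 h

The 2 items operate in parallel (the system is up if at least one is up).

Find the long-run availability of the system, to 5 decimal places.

A(A) = MTBF/(MTBF+MTTR) = 5014/(5014+84.5) = 0.983426
A(B) = MTBF/(MTBF+MTTR) = 16150/(16150+119.5) = 0.992655
Parallel availability: 1 − (1 − 0.983426)(1 − 0.992655) = 0.99988

0.99988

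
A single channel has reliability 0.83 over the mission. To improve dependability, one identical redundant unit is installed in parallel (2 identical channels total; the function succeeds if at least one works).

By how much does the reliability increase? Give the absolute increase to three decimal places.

0.141

R_before = 0.83
R_after = 1 − (1 − 0.83)^2 = 0.971
ΔR = 0.971 − 0.83 = 0.141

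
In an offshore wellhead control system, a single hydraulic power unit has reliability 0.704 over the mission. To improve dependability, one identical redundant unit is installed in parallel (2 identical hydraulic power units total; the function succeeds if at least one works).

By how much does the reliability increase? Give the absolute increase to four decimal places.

0.2084

R_before = 0.704
R_after = 1 − (1 − 0.704)^2 = 0.9124
ΔR = 0.9124 − 0.704 = 0.2084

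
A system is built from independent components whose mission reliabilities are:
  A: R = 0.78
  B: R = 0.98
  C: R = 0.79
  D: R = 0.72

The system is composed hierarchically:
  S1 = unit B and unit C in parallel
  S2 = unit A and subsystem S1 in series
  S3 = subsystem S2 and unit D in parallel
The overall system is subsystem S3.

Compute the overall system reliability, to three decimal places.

Parallel (B and C): 1 − (1 − 0.98000)(1 − 0.79000) = 0.99580
Series (A and [0.99580]): 0.78000 × 0.99580 = 0.77672
Parallel ([0.77672] and D): 1 − (1 − 0.77672)(1 − 0.72000) = 0.937

0.937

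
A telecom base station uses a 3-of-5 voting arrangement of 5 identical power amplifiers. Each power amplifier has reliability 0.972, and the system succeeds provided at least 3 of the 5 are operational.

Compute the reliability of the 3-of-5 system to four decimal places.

R = Σ_{i=3}^{5} C(5,i) p^i (1−p)^{5−i} with p = 0.972
C(5,3)·0.972^3·0.028^2 = 0.007200
C(5,4)·0.972^4·0.028^1 = 0.124966
C(5,5)·0.972^5·0.028^0 = 0.867624
Sum = 0.9998

0.9998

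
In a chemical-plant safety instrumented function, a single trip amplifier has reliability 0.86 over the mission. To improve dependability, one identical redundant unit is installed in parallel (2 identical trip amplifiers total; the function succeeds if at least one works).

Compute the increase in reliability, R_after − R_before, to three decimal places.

R_before = 0.86
R_after = 1 − (1 − 0.86)^2 = 0.980
ΔR = 0.980 − 0.86 = 0.120

0.120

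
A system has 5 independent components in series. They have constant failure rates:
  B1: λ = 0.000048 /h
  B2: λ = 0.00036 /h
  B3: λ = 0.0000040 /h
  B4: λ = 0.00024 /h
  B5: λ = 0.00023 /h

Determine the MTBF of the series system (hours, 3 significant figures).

1130

Series of exponential components: λ_sys = Σ λ_i
λ_sys = 0.000048 + 0.00036 + 0.0000040 + 0.00024 + 0.00023 = 8.8200e-04 /h
MTBF = 1 / λ_sys = 1130 h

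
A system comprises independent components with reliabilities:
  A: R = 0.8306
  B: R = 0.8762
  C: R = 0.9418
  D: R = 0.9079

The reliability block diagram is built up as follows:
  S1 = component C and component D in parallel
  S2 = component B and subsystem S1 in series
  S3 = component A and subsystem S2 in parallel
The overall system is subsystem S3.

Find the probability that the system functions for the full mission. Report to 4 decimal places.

0.9782

Parallel (C and D): 1 − (1 − 0.941800)(1 − 0.907900) = 0.994640
Series (B and [0.994640]): 0.876200 × 0.994640 = 0.871504
Parallel (A and [0.871504]): 1 − (1 − 0.830600)(1 − 0.871504) = 0.9782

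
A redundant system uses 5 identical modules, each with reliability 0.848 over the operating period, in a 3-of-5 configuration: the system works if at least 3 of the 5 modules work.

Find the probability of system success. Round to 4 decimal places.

0.9724

R = Σ_{i=3}^{5} C(5,i) p^i (1−p)^{5−i} with p = 0.848
C(5,3)·0.848^3·0.152^2 = 0.140888
C(5,4)·0.848^4·0.152^1 = 0.393004
C(5,5)·0.848^5·0.152^0 = 0.438510
Sum = 0.9724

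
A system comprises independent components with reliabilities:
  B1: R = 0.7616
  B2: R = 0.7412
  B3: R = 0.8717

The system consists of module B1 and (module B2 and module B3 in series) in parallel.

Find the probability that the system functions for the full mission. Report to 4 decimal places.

Series (B2 and B3): 0.741200 × 0.871700 = 0.646104
Parallel (B1 and [0.646104]): 1 − (1 − 0.761600)(1 − 0.646104) = 0.9156

0.9156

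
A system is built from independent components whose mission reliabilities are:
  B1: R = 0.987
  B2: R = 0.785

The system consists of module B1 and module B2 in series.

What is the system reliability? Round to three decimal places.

Series (B1 and B2): 0.98700 × 0.78500 = 0.775

0.775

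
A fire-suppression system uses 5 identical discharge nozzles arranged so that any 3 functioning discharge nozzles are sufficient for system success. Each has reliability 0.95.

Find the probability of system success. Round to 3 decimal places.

R = Σ_{i=3}^{5} C(5,i) p^i (1−p)^{5−i} with p = 0.95
C(5,3)·0.95^3·0.05^2 = 0.02143
C(5,4)·0.95^4·0.05^1 = 0.20363
C(5,5)·0.95^5·0.05^0 = 0.77378
Sum = 0.999

0.999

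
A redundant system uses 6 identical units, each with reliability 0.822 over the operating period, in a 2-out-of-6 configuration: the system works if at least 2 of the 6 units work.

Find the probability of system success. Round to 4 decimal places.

0.9991

R = Σ_{i=2}^{6} C(6,i) p^i (1−p)^{6−i} with p = 0.822
C(6,2)·0.822^2·0.178^4 = 0.010175
C(6,3)·0.822^3·0.178^3 = 0.062648
C(6,4)·0.822^4·0.178^2 = 0.216979
C(6,5)·0.822^5·0.178^1 = 0.400802
C(6,6)·0.822^6·0.178^0 = 0.308483
Sum = 0.9991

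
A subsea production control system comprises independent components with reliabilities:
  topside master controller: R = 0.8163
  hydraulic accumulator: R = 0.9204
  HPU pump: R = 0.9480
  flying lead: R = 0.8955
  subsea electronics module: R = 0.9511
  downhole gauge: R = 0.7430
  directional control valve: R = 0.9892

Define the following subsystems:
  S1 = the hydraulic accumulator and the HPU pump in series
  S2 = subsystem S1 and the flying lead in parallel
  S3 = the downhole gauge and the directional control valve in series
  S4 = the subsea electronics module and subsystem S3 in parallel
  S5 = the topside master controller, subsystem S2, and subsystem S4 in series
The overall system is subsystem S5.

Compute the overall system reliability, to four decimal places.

0.7950

Series (hydraulic accumulator and HPU pump): 0.920400 × 0.948000 = 0.872539
Parallel ([0.872539] and flying lead): 1 − (1 − 0.872539)(1 − 0.895500) = 0.986680
Series (downhole gauge and directional control valve): 0.743000 × 0.989200 = 0.734976
Parallel (subsea electronics module and [0.734976]): 1 − (1 − 0.951100)(1 − 0.734976) = 0.987040
Series (topside master controller, [0.986680], and [0.987040]): 0.816300 × 0.986680 × 0.987040 = 0.7950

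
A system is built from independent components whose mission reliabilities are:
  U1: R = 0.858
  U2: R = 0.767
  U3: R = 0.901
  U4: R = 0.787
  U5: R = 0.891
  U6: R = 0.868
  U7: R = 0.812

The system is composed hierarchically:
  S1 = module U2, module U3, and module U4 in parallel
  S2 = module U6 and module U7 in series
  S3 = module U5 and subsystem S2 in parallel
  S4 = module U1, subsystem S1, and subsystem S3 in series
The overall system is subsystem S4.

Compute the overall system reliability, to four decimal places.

Parallel (U2, U3, and U4): 1 − (1 − 0.767000)(1 − 0.901000)(1 − 0.787000) = 0.995087
Series (U6 and U7): 0.868000 × 0.812000 = 0.704816
Parallel (U5 and [0.704816]): 1 − (1 − 0.891000)(1 − 0.704816) = 0.967825
Series (U1, [0.995087], and [0.967825]): 0.858000 × 0.995087 × 0.967825 = 0.8263

0.8263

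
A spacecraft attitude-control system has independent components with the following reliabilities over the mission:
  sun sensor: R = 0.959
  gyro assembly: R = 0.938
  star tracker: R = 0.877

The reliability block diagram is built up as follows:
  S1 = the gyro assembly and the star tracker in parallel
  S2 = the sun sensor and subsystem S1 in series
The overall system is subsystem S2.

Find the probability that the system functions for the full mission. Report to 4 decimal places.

0.9517

Parallel (gyro assembly and star tracker): 1 − (1 − 0.938000)(1 − 0.877000) = 0.992374
Series (sun sensor and [0.992374]): 0.959000 × 0.992374 = 0.9517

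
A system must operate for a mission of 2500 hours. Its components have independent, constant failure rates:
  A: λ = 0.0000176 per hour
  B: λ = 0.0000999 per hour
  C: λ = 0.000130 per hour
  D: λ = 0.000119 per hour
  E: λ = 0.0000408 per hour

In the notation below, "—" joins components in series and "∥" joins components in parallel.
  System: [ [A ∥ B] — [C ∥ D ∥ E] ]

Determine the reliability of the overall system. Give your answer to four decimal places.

R(A) = exp(−0.0000176 × 2500) = 0.956954
R(B) = exp(−0.0000999 × 2500) = 0.778996
R(C) = exp(−0.000130 × 2500) = 0.722527
R(D) = exp(−0.000119 × 2500) = 0.742673
R(E) = exp(−0.0000408 × 2500) = 0.903030
Parallel (A and B): 1 − (1 − 0.956954)(1 − 0.778996) = 0.990487
Parallel (C, D, and E): 1 − (1 − 0.722527)(1 − 0.742673)(1 − 0.903030) = 0.993076
Series ([0.990487] and [0.993076]): 0.990487 × 0.993076 = 0.9836

0.9836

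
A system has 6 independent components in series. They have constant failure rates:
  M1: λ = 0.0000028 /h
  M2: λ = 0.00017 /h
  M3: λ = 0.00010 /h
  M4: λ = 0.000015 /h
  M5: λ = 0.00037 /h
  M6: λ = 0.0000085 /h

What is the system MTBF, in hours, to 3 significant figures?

Series of exponential components: λ_sys = Σ λ_i
λ_sys = 0.0000028 + 0.00017 + 0.00010 + 0.000015 + 0.00037 + 0.0000085 = 6.6630e-04 /h
MTBF = 1 / λ_sys = 1500 h

1500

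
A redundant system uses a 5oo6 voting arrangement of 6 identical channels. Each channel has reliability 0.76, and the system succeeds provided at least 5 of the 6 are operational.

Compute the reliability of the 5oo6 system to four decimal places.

R = Σ_{i=5}^{6} C(6,i) p^i (1−p)^{6−i} with p = 0.76
C(6,5)·0.76^5·0.24^1 = 0.365116
C(6,6)·0.76^6·0.24^0 = 0.192700
Sum = 0.5578

0.5578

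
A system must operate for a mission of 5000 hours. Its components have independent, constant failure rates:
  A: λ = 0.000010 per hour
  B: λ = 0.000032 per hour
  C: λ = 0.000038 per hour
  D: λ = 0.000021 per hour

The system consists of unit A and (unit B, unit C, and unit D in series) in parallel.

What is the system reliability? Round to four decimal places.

R(A) = exp(−0.000010 × 5000) = 0.951229
R(B) = exp(−0.000032 × 5000) = 0.852144
R(C) = exp(−0.000038 × 5000) = 0.826959
R(D) = exp(−0.000021 × 5000) = 0.900325
Series (B, C, and D): 0.852144 × 0.826959 × 0.900325 = 0.634448
Parallel (A and [0.634448]): 1 − (1 − 0.951229)(1 − 0.634448) = 0.9822

0.9822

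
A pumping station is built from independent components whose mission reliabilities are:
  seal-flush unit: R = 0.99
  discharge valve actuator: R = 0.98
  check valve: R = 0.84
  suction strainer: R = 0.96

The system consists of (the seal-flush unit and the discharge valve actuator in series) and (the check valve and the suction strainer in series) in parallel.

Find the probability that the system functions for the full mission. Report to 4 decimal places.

0.9942

Series (seal-flush unit and discharge valve actuator): 0.990000 × 0.980000 = 0.970200
Series (check valve and suction strainer): 0.840000 × 0.960000 = 0.806400
Parallel ([0.970200] and [0.806400]): 1 − (1 − 0.970200)(1 − 0.806400) = 0.9942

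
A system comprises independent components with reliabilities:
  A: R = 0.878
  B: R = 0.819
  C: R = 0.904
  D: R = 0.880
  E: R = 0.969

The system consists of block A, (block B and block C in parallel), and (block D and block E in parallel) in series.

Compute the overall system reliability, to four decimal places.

Parallel (B and C): 1 − (1 − 0.819000)(1 − 0.904000) = 0.982624
Parallel (D and E): 1 − (1 − 0.880000)(1 − 0.969000) = 0.996280
Series (A, [0.982624], and [0.996280]): 0.878000 × 0.982624 × 0.996280 = 0.8595

0.8595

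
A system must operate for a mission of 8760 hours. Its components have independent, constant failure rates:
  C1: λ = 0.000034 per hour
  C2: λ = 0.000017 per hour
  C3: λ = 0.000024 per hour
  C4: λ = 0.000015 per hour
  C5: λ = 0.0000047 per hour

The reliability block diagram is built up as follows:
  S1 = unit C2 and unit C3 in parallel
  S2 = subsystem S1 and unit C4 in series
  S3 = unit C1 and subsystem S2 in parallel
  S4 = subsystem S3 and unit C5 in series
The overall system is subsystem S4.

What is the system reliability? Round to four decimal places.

R(C1) = exp(−0.000034 × 8760) = 0.742420
R(C2) = exp(−0.000017 × 8760) = 0.861638
R(C3) = exp(−0.000024 × 8760) = 0.810390
R(C4) = exp(−0.000015 × 8760) = 0.876867
R(C5) = exp(−0.0000047 × 8760) = 0.959664
Parallel (C2 and C3): 1 − (1 − 0.861638)(1 − 0.810390) = 0.973765
Series ([0.973765] and C4): 0.973765 × 0.876867 = 0.853862
Parallel (C1 and [0.853862]): 1 − (1 − 0.742420)(1 − 0.853862) = 0.962358
Series ([0.962358] and C5): 0.962358 × 0.959664 = 0.9235

0.9235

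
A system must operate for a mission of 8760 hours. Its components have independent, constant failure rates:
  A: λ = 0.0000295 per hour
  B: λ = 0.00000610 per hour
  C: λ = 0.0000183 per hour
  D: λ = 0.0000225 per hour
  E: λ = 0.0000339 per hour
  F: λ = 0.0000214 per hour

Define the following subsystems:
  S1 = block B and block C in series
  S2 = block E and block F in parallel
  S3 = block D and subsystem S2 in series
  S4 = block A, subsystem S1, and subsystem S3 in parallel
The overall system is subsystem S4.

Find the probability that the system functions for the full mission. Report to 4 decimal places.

R(A) = exp(−0.0000295 × 8760) = 0.772271
R(B) = exp(−0.00000610 × 8760) = 0.947967
R(C) = exp(−0.0000183 × 8760) = 0.851881
R(D) = exp(−0.0000225 × 8760) = 0.821109
R(E) = exp(−0.0000339 × 8760) = 0.743071
R(F) = exp(−0.0000214 × 8760) = 0.829059
Series (B and C): 0.947967 × 0.851881 = 0.807555
Parallel (E and F): 1 − (1 − 0.743071)(1 − 0.829059) = 0.956080
Series (D and [0.956080]): 0.821109 × 0.956080 = 0.785046
Parallel (A, [0.807555], and [0.785046]): 1 − (1 − 0.772271)(1 − 0.807555)(1 − 0.785046) = 0.9906

0.9906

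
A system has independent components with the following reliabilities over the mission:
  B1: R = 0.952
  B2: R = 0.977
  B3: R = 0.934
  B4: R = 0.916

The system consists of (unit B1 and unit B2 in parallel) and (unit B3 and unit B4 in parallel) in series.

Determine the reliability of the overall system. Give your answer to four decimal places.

Parallel (B1 and B2): 1 − (1 − 0.952000)(1 − 0.977000) = 0.998896
Parallel (B3 and B4): 1 − (1 − 0.934000)(1 − 0.916000) = 0.994456
Series ([0.998896] and [0.994456]): 0.998896 × 0.994456 = 0.9934

0.9934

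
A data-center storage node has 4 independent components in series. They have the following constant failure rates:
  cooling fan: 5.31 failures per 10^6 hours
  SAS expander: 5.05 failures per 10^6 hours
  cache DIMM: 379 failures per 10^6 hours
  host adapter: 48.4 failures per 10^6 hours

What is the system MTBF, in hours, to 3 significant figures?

Series of exponential components: λ_sys = Σ λ_i
λ_sys = 0.00000531 + 0.00000505 + 0.000379 + 0.0000484 = 4.3776e-04 /h
MTBF = 1 / λ_sys = 2280 h

2280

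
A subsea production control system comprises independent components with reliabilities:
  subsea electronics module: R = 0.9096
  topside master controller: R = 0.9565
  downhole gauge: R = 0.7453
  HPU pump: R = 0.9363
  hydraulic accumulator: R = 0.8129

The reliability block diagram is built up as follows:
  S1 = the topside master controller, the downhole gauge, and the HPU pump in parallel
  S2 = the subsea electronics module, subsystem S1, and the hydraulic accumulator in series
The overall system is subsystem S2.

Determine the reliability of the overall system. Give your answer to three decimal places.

0.739

Parallel (topside master controller, downhole gauge, and HPU pump): 1 − (1 − 0.95650)(1 − 0.74530)(1 − 0.93630) = 0.99929
Series (subsea electronics module, [0.99929], and hydraulic accumulator): 0.90960 × 0.99929 × 0.81290 = 0.739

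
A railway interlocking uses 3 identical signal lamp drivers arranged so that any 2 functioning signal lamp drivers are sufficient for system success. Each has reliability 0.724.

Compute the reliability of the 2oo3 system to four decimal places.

0.8135

R = Σ_{i=2}^{3} C(3,i) p^i (1−p)^{3−i} with p = 0.724
C(3,2)·0.724^2·0.276^1 = 0.434018
C(3,3)·0.724^3·0.276^0 = 0.379503
Sum = 0.8135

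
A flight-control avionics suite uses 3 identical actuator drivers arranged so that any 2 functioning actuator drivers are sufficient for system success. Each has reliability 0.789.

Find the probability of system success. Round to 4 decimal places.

0.8852

R = Σ_{i=2}^{3} C(3,i) p^i (1−p)^{3−i} with p = 0.789
C(3,2)·0.789^2·0.211^1 = 0.394056
C(3,3)·0.789^3·0.211^0 = 0.491169
Sum = 0.8852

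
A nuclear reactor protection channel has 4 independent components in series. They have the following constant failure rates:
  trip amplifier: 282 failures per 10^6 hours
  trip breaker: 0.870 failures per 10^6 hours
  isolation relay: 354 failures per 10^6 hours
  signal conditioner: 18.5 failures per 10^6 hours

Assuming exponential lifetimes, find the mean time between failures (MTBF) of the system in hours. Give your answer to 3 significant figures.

Series of exponential components: λ_sys = Σ λ_i
λ_sys = 0.000282 + 0.000000870 + 0.000354 + 0.0000185 = 6.5537e-04 /h
MTBF = 1 / λ_sys = 1530 h

1530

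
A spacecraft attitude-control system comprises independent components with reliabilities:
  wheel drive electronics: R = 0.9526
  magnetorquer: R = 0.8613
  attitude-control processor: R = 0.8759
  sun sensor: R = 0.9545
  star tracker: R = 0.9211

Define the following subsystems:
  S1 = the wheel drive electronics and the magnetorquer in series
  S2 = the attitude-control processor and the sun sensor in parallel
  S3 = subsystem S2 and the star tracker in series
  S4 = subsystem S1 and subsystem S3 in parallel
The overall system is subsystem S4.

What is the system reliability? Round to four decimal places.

Series (wheel drive electronics and magnetorquer): 0.952600 × 0.861300 = 0.820474
Parallel (attitude-control processor and sun sensor): 1 − (1 − 0.875900)(1 − 0.954500) = 0.994353
Series ([0.994353] and star tracker): 0.994353 × 0.921100 = 0.915899
Parallel ([0.820474] and [0.915899]): 1 − (1 − 0.820474)(1 − 0.915899) = 0.9849

0.9849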